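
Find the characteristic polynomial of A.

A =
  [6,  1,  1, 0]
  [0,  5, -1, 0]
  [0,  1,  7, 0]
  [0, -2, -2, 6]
x^4 - 24*x^3 + 216*x^2 - 864*x + 1296

Expanding det(x·I − A) (e.g. by cofactor expansion or by noting that A is similar to its Jordan form J, which has the same characteristic polynomial as A) gives
  χ_A(x) = x^4 - 24*x^3 + 216*x^2 - 864*x + 1296
which factors as (x - 6)^4. The eigenvalues (with algebraic multiplicities) are λ = 6 with multiplicity 4.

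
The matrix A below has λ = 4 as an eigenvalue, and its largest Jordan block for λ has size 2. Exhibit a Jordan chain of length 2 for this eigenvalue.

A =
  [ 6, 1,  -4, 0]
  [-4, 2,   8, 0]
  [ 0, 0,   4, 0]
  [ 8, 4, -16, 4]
A Jordan chain for λ = 4 of length 2:
v_1 = (2, -4, 0, 8)ᵀ
v_2 = (1, 0, 0, 0)ᵀ

Let N = A − (4)·I. We want v_2 with N^2 v_2 = 0 but N^1 v_2 ≠ 0; then v_{j-1} := N · v_j for j = 2, …, 2.

Pick v_2 = (1, 0, 0, 0)ᵀ.
Then v_1 = N · v_2 = (2, -4, 0, 8)ᵀ.

Sanity check: (A − (4)·I) v_1 = (0, 0, 0, 0)ᵀ = 0. ✓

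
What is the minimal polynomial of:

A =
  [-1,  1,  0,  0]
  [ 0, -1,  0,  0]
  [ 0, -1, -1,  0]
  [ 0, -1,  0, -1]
x^2 + 2*x + 1

The characteristic polynomial is χ_A(x) = (x + 1)^4, so the eigenvalues are known. The minimal polynomial is
  m_A(x) = Π_λ (x − λ)^{k_λ}
where k_λ is the size of the *largest* Jordan block for λ (equivalently, the smallest k with (A − λI)^k v = 0 for every generalised eigenvector v of λ).

  λ = -1: largest Jordan block has size 2, contributing (x + 1)^2

So m_A(x) = (x + 1)^2 = x^2 + 2*x + 1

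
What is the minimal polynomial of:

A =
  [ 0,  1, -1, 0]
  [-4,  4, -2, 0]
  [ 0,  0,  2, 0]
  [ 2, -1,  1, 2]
x^2 - 4*x + 4

The characteristic polynomial is χ_A(x) = (x - 2)^4, so the eigenvalues are known. The minimal polynomial is
  m_A(x) = Π_λ (x − λ)^{k_λ}
where k_λ is the size of the *largest* Jordan block for λ (equivalently, the smallest k with (A − λI)^k v = 0 for every generalised eigenvector v of λ).

  λ = 2: largest Jordan block has size 2, contributing (x − 2)^2

So m_A(x) = (x - 2)^2 = x^2 - 4*x + 4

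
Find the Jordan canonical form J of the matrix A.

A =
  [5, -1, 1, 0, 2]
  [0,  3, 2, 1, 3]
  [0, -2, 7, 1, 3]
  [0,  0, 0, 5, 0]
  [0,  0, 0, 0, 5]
J_2(5) ⊕ J_2(5) ⊕ J_1(5)

The characteristic polynomial is
  det(x·I − A) = x^5 - 25*x^4 + 250*x^3 - 1250*x^2 + 3125*x - 3125 = (x - 5)^5

Eigenvalues and multiplicities (the geometric multiplicity of λ is n − rank(A − λI), which equals the number of Jordan blocks for λ):
  λ = 5: algebraic multiplicity = 5, geometric multiplicity = 3

Determining the block sizes for each eigenvalue:
  λ = 5: with am = 5 and gm = 3, the partition is not yet determined (e.g. several partitions of 5 into 3 parts exist). Let N = A − (5)·I. Computing rank(N^1) = 2, rank(N^2) = 0; the number of blocks of size ≥ j is rank(N^{j−1}) − rank(N^j), giving [3, 2]. So we have 2 block(s) of size 2, 1 block(s) of size 1 → block sizes [2, 2, 1]

Assembling the blocks gives a Jordan form
J =
  [5, 1, 0, 0, 0]
  [0, 5, 0, 0, 0]
  [0, 0, 5, 1, 0]
  [0, 0, 0, 5, 0]
  [0, 0, 0, 0, 5]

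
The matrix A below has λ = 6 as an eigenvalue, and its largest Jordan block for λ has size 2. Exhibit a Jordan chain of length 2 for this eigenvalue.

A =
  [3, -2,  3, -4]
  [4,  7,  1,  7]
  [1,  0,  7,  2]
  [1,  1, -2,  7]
A Jordan chain for λ = 6 of length 2:
v_1 = (-3, 4, 1, 1)ᵀ
v_2 = (1, 0, 0, 0)ᵀ

Let N = A − (6)·I. We want v_2 with N^2 v_2 = 0 but N^1 v_2 ≠ 0; then v_{j-1} := N · v_j for j = 2, …, 2.

Pick v_2 = (1, 0, 0, 0)ᵀ.
Then v_1 = N · v_2 = (-3, 4, 1, 1)ᵀ.

Sanity check: (A − (6)·I) v_1 = (0, 0, 0, 0)ᵀ = 0. ✓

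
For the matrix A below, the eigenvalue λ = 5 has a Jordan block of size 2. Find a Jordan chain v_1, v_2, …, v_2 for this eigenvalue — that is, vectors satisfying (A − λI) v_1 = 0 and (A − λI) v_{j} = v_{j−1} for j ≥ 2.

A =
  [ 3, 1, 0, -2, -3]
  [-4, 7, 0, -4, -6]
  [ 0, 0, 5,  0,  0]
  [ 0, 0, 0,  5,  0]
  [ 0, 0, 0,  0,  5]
A Jordan chain for λ = 5 of length 2:
v_1 = (-2, -4, 0, 0, 0)ᵀ
v_2 = (1, 0, 0, 0, 0)ᵀ

Let N = A − (5)·I. We want v_2 with N^2 v_2 = 0 but N^1 v_2 ≠ 0; then v_{j-1} := N · v_j for j = 2, …, 2.

Pick v_2 = (1, 0, 0, 0, 0)ᵀ.
Then v_1 = N · v_2 = (-2, -4, 0, 0, 0)ᵀ.

Sanity check: (A − (5)·I) v_1 = (0, 0, 0, 0, 0)ᵀ = 0. ✓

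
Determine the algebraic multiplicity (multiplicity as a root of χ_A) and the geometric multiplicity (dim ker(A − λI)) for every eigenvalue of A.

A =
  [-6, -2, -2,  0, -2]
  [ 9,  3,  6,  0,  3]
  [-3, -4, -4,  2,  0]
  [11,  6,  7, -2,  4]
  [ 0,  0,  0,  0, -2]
λ = -3: alg = 1, geom = 1; λ = -2: alg = 4, geom = 2

Step 1 — factor the characteristic polynomial to read off the algebraic multiplicities:
  χ_A(x) = (x + 2)^4*(x + 3)

Step 2 — compute geometric multiplicities via the rank-nullity identity g(λ) = n − rank(A − λI):
  rank(A − (-3)·I) = 4, so dim ker(A − (-3)·I) = n − 4 = 1
  rank(A − (-2)·I) = 3, so dim ker(A − (-2)·I) = n − 3 = 2

Summary:
  λ = -3: algebraic multiplicity = 1, geometric multiplicity = 1
  λ = -2: algebraic multiplicity = 4, geometric multiplicity = 2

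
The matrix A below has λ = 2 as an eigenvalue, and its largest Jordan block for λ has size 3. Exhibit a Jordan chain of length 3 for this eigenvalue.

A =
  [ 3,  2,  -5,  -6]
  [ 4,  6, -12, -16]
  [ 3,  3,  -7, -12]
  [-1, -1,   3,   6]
A Jordan chain for λ = 2 of length 3:
v_1 = (1, 4, 3, -1)ᵀ
v_2 = (2, 4, 3, -1)ᵀ
v_3 = (0, 1, 0, 0)ᵀ

Let N = A − (2)·I. We want v_3 with N^3 v_3 = 0 but N^2 v_3 ≠ 0; then v_{j-1} := N · v_j for j = 3, …, 2.

Pick v_3 = (0, 1, 0, 0)ᵀ.
Then v_2 = N · v_3 = (2, 4, 3, -1)ᵀ.
Then v_1 = N · v_2 = (1, 4, 3, -1)ᵀ.

Sanity check: (A − (2)·I) v_1 = (0, 0, 0, 0)ᵀ = 0. ✓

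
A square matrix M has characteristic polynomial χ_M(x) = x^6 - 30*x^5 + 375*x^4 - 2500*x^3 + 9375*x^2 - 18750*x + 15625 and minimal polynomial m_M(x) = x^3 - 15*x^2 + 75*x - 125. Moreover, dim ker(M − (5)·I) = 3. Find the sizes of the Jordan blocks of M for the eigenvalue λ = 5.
Block sizes for λ = 5: [3, 2, 1]

Step 1 — from the characteristic polynomial, algebraic multiplicity of λ = 5 is 6. From dim ker(M − (5)·I) = 3, there are exactly 3 Jordan blocks for λ = 5.
Step 2 — from the minimal polynomial, the factor (x − 5)^3 tells us the largest block for λ = 5 has size 3.
Step 3 — with total size 6, 3 blocks, and largest block 3, the block sizes (in nonincreasing order) are [3, 2, 1].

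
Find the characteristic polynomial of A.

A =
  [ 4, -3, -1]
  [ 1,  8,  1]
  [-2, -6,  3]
x^3 - 15*x^2 + 75*x - 125

Expanding det(x·I − A) (e.g. by cofactor expansion or by noting that A is similar to its Jordan form J, which has the same characteristic polynomial as A) gives
  χ_A(x) = x^3 - 15*x^2 + 75*x - 125
which factors as (x - 5)^3. The eigenvalues (with algebraic multiplicities) are λ = 5 with multiplicity 3.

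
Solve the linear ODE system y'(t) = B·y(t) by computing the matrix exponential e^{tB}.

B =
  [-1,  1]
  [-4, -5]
e^{tB} =
  [2*t*exp(-3*t) + exp(-3*t), t*exp(-3*t)]
  [-4*t*exp(-3*t), -2*t*exp(-3*t) + exp(-3*t)]

Strategy: write B = P · J · P⁻¹ where J is a Jordan canonical form, so e^{tB} = P · e^{tJ} · P⁻¹, and e^{tJ} can be computed block-by-block.

B has Jordan form
J =
  [-3,  1]
  [ 0, -3]
(up to reordering of blocks).

Per-block formulas:
  For a 2×2 Jordan block J_2(-3): exp(t · J_2(-3)) = e^(-3t)·(I + t·N), where N is the 2×2 nilpotent shift.

After assembling e^{tJ} and conjugating by P, we get:

e^{tB} =
  [2*t*exp(-3*t) + exp(-3*t), t*exp(-3*t)]
  [-4*t*exp(-3*t), -2*t*exp(-3*t) + exp(-3*t)]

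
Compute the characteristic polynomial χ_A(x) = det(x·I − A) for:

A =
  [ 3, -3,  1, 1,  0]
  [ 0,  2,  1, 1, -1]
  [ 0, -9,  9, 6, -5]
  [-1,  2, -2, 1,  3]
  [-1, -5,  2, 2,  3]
x^5 - 18*x^4 + 129*x^3 - 460*x^2 + 816*x - 576

Expanding det(x·I − A) (e.g. by cofactor expansion or by noting that A is similar to its Jordan form J, which has the same characteristic polynomial as A) gives
  χ_A(x) = x^5 - 18*x^4 + 129*x^3 - 460*x^2 + 816*x - 576
which factors as (x - 4)^3*(x - 3)^2. The eigenvalues (with algebraic multiplicities) are λ = 3 with multiplicity 2, λ = 4 with multiplicity 3.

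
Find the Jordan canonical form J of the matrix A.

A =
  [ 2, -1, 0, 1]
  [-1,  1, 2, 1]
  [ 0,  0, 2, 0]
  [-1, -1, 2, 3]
J_3(2) ⊕ J_1(2)

The characteristic polynomial is
  det(x·I − A) = x^4 - 8*x^3 + 24*x^2 - 32*x + 16 = (x - 2)^4

Eigenvalues and multiplicities (the geometric multiplicity of λ is n − rank(A − λI), which equals the number of Jordan blocks for λ):
  λ = 2: algebraic multiplicity = 4, geometric multiplicity = 2

Determining the block sizes for each eigenvalue:
  λ = 2: with am = 4 and gm = 2, the partition is not yet determined (e.g. several partitions of 4 into 2 parts exist). Let N = A − (2)·I. Computing rank(N^1) = 2, rank(N^2) = 1, rank(N^3) = 0; the number of blocks of size ≥ j is rank(N^{j−1}) − rank(N^j), giving [2, 1, 1]. So we have 1 block(s) of size 3, 1 block(s) of size 1 → block sizes [3, 1]

Assembling the blocks gives a Jordan form
J =
  [2, 1, 0, 0]
  [0, 2, 1, 0]
  [0, 0, 2, 0]
  [0, 0, 0, 2]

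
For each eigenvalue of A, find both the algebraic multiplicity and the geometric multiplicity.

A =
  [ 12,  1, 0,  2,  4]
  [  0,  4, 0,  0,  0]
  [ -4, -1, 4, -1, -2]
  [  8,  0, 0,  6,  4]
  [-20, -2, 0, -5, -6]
λ = 4: alg = 5, geom = 3

Step 1 — factor the characteristic polynomial to read off the algebraic multiplicities:
  χ_A(x) = (x - 4)^5

Step 2 — compute geometric multiplicities via the rank-nullity identity g(λ) = n − rank(A − λI):
  rank(A − (4)·I) = 2, so dim ker(A − (4)·I) = n − 2 = 3

Summary:
  λ = 4: algebraic multiplicity = 5, geometric multiplicity = 3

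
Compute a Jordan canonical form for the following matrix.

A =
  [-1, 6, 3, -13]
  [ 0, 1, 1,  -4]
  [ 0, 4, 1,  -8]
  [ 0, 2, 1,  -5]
J_3(-1) ⊕ J_1(-1)

The characteristic polynomial is
  det(x·I − A) = x^4 + 4*x^3 + 6*x^2 + 4*x + 1 = (x + 1)^4

Eigenvalues and multiplicities (the geometric multiplicity of λ is n − rank(A − λI), which equals the number of Jordan blocks for λ):
  λ = -1: algebraic multiplicity = 4, geometric multiplicity = 2

Determining the block sizes for each eigenvalue:
  λ = -1: with am = 4 and gm = 2, the partition is not yet determined (e.g. several partitions of 4 into 2 parts exist). Let N = A − (-1)·I. Computing rank(N^1) = 2, rank(N^2) = 1, rank(N^3) = 0; the number of blocks of size ≥ j is rank(N^{j−1}) − rank(N^j), giving [2, 1, 1]. So we have 1 block(s) of size 3, 1 block(s) of size 1 → block sizes [3, 1]

Assembling the blocks gives a Jordan form
J =
  [-1,  1,  0,  0]
  [ 0, -1,  1,  0]
  [ 0,  0, -1,  0]
  [ 0,  0,  0, -1]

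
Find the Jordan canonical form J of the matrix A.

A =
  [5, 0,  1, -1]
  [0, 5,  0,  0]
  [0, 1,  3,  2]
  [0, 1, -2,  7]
J_2(5) ⊕ J_2(5)

The characteristic polynomial is
  det(x·I − A) = x^4 - 20*x^3 + 150*x^2 - 500*x + 625 = (x - 5)^4

Eigenvalues and multiplicities (the geometric multiplicity of λ is n − rank(A − λI), which equals the number of Jordan blocks for λ):
  λ = 5: algebraic multiplicity = 4, geometric multiplicity = 2

Determining the block sizes for each eigenvalue:
  λ = 5: with am = 4 and gm = 2, the partition is not yet determined (e.g. several partitions of 4 into 2 parts exist). Let N = A − (5)·I. Computing rank(N^1) = 2, rank(N^2) = 0; the number of blocks of size ≥ j is rank(N^{j−1}) − rank(N^j), giving [2, 2]. So we have 2 block(s) of size 2 → block sizes [2, 2]

Assembling the blocks gives a Jordan form
J =
  [5, 1, 0, 0]
  [0, 5, 0, 0]
  [0, 0, 5, 1]
  [0, 0, 0, 5]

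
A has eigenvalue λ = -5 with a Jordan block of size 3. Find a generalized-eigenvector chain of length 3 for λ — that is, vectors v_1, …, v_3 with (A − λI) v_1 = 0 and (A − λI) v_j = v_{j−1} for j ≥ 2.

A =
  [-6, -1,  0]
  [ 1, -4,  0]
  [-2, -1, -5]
A Jordan chain for λ = -5 of length 3:
v_1 = (0, 0, 1)ᵀ
v_2 = (-1, 1, -2)ᵀ
v_3 = (1, 0, 0)ᵀ

Let N = A − (-5)·I. We want v_3 with N^3 v_3 = 0 but N^2 v_3 ≠ 0; then v_{j-1} := N · v_j for j = 3, …, 2.

Pick v_3 = (1, 0, 0)ᵀ.
Then v_2 = N · v_3 = (-1, 1, -2)ᵀ.
Then v_1 = N · v_2 = (0, 0, 1)ᵀ.

Sanity check: (A − (-5)·I) v_1 = (0, 0, 0)ᵀ = 0. ✓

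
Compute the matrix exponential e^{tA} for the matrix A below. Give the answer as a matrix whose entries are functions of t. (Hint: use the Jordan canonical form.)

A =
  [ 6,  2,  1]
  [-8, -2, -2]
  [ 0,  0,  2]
e^{tA} =
  [4*t*exp(2*t) + exp(2*t), 2*t*exp(2*t), t*exp(2*t)]
  [-8*t*exp(2*t), -4*t*exp(2*t) + exp(2*t), -2*t*exp(2*t)]
  [0, 0, exp(2*t)]

Strategy: write A = P · J · P⁻¹ where J is a Jordan canonical form, so e^{tA} = P · e^{tJ} · P⁻¹, and e^{tJ} can be computed block-by-block.

A has Jordan form
J =
  [2, 1, 0]
  [0, 2, 0]
  [0, 0, 2]
(up to reordering of blocks).

Per-block formulas:
  For a 2×2 Jordan block J_2(2): exp(t · J_2(2)) = e^(2t)·(I + t·N), where N is the 2×2 nilpotent shift.
  For a 1×1 block at λ = 2: exp(t · [2]) = [e^(2t)].

After assembling e^{tJ} and conjugating by P, we get:

e^{tA} =
  [4*t*exp(2*t) + exp(2*t), 2*t*exp(2*t), t*exp(2*t)]
  [-8*t*exp(2*t), -4*t*exp(2*t) + exp(2*t), -2*t*exp(2*t)]
  [0, 0, exp(2*t)]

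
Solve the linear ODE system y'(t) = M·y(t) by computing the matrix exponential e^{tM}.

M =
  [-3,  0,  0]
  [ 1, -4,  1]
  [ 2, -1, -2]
e^{tM} =
  [exp(-3*t), 0, 0]
  [t^2*exp(-3*t)/2 + t*exp(-3*t), -t*exp(-3*t) + exp(-3*t), t*exp(-3*t)]
  [t^2*exp(-3*t)/2 + 2*t*exp(-3*t), -t*exp(-3*t), t*exp(-3*t) + exp(-3*t)]

Strategy: write M = P · J · P⁻¹ where J is a Jordan canonical form, so e^{tM} = P · e^{tJ} · P⁻¹, and e^{tJ} can be computed block-by-block.

M has Jordan form
J =
  [-3,  1,  0]
  [ 0, -3,  1]
  [ 0,  0, -3]
(up to reordering of blocks).

Per-block formulas:
  For a 3×3 Jordan block J_3(-3): exp(t · J_3(-3)) = e^(-3t)·(I + t·N + (t^2/2)·N^2), where N is the 3×3 nilpotent shift.

After assembling e^{tJ} and conjugating by P, we get:

e^{tM} =
  [exp(-3*t), 0, 0]
  [t^2*exp(-3*t)/2 + t*exp(-3*t), -t*exp(-3*t) + exp(-3*t), t*exp(-3*t)]
  [t^2*exp(-3*t)/2 + 2*t*exp(-3*t), -t*exp(-3*t), t*exp(-3*t) + exp(-3*t)]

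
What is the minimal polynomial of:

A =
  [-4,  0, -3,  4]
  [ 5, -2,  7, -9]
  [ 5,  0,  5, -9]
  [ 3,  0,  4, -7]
x^3 + 6*x^2 + 12*x + 8

The characteristic polynomial is χ_A(x) = (x + 2)^4, so the eigenvalues are known. The minimal polynomial is
  m_A(x) = Π_λ (x − λ)^{k_λ}
where k_λ is the size of the *largest* Jordan block for λ (equivalently, the smallest k with (A − λI)^k v = 0 for every generalised eigenvector v of λ).

  λ = -2: largest Jordan block has size 3, contributing (x + 2)^3

So m_A(x) = (x + 2)^3 = x^3 + 6*x^2 + 12*x + 8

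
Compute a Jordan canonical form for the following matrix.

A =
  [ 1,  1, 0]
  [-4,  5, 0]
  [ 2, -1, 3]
J_2(3) ⊕ J_1(3)

The characteristic polynomial is
  det(x·I − A) = x^3 - 9*x^2 + 27*x - 27 = (x - 3)^3

Eigenvalues and multiplicities (the geometric multiplicity of λ is n − rank(A − λI), which equals the number of Jordan blocks for λ):
  λ = 3: algebraic multiplicity = 3, geometric multiplicity = 2

Determining the block sizes for each eigenvalue:
  λ = 3: 2 blocks summing to 3 forces exactly one block of size 2 and the rest size 1 → block sizes [2, 1]

Assembling the blocks gives a Jordan form
J =
  [3, 1, 0]
  [0, 3, 0]
  [0, 0, 3]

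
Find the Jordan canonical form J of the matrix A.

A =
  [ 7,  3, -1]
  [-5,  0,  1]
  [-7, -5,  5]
J_3(4)

The characteristic polynomial is
  det(x·I − A) = x^3 - 12*x^2 + 48*x - 64 = (x - 4)^3

Eigenvalues and multiplicities (the geometric multiplicity of λ is n − rank(A − λI), which equals the number of Jordan blocks for λ):
  λ = 4: algebraic multiplicity = 3, geometric multiplicity = 1

Determining the block sizes for each eigenvalue:
  λ = 4: one block (gm = 1), so the single block has size am = 3 → block sizes [3]

Assembling the blocks gives a Jordan form
J =
  [4, 1, 0]
  [0, 4, 1]
  [0, 0, 4]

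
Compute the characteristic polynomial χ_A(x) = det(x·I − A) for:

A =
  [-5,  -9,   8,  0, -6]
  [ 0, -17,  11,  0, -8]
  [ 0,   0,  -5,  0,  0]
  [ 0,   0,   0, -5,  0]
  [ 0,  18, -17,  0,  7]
x^5 + 25*x^4 + 250*x^3 + 1250*x^2 + 3125*x + 3125

Expanding det(x·I − A) (e.g. by cofactor expansion or by noting that A is similar to its Jordan form J, which has the same characteristic polynomial as A) gives
  χ_A(x) = x^5 + 25*x^4 + 250*x^3 + 1250*x^2 + 3125*x + 3125
which factors as (x + 5)^5. The eigenvalues (with algebraic multiplicities) are λ = -5 with multiplicity 5.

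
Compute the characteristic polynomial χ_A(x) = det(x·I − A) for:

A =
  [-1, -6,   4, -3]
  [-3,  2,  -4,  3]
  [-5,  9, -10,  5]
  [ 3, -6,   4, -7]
x^4 + 16*x^3 + 96*x^2 + 256*x + 256

Expanding det(x·I − A) (e.g. by cofactor expansion or by noting that A is similar to its Jordan form J, which has the same characteristic polynomial as A) gives
  χ_A(x) = x^4 + 16*x^3 + 96*x^2 + 256*x + 256
which factors as (x + 4)^4. The eigenvalues (with algebraic multiplicities) are λ = -4 with multiplicity 4.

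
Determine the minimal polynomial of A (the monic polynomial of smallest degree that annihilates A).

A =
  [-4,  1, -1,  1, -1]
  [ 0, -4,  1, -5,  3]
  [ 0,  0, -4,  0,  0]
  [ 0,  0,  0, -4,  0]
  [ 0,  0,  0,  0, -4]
x^3 + 12*x^2 + 48*x + 64

The characteristic polynomial is χ_A(x) = (x + 4)^5, so the eigenvalues are known. The minimal polynomial is
  m_A(x) = Π_λ (x − λ)^{k_λ}
where k_λ is the size of the *largest* Jordan block for λ (equivalently, the smallest k with (A − λI)^k v = 0 for every generalised eigenvector v of λ).

  λ = -4: largest Jordan block has size 3, contributing (x + 4)^3

So m_A(x) = (x + 4)^3 = x^3 + 12*x^2 + 48*x + 64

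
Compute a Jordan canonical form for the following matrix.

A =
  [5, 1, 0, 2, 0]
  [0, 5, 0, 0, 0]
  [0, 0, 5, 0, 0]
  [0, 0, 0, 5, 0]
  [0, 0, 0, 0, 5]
J_2(5) ⊕ J_1(5) ⊕ J_1(5) ⊕ J_1(5)

The characteristic polynomial is
  det(x·I − A) = x^5 - 25*x^4 + 250*x^3 - 1250*x^2 + 3125*x - 3125 = (x - 5)^5

Eigenvalues and multiplicities (the geometric multiplicity of λ is n − rank(A − λI), which equals the number of Jordan blocks for λ):
  λ = 5: algebraic multiplicity = 5, geometric multiplicity = 4

Determining the block sizes for each eigenvalue:
  λ = 5: 4 blocks summing to 5 forces exactly one block of size 2 and the rest size 1 → block sizes [2, 1, 1, 1]

Assembling the blocks gives a Jordan form
J =
  [5, 1, 0, 0, 0]
  [0, 5, 0, 0, 0]
  [0, 0, 5, 0, 0]
  [0, 0, 0, 5, 0]
  [0, 0, 0, 0, 5]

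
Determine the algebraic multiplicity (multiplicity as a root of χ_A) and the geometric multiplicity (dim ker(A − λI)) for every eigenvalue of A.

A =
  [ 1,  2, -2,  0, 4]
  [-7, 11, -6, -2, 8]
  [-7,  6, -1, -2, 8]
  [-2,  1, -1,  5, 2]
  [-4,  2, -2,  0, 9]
λ = 5: alg = 5, geom = 3

Step 1 — factor the characteristic polynomial to read off the algebraic multiplicities:
  χ_A(x) = (x - 5)^5

Step 2 — compute geometric multiplicities via the rank-nullity identity g(λ) = n − rank(A − λI):
  rank(A − (5)·I) = 2, so dim ker(A − (5)·I) = n − 2 = 3

Summary:
  λ = 5: algebraic multiplicity = 5, geometric multiplicity = 3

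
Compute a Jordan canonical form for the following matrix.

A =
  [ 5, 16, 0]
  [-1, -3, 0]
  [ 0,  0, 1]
J_2(1) ⊕ J_1(1)

The characteristic polynomial is
  det(x·I − A) = x^3 - 3*x^2 + 3*x - 1 = (x - 1)^3

Eigenvalues and multiplicities (the geometric multiplicity of λ is n − rank(A − λI), which equals the number of Jordan blocks for λ):
  λ = 1: algebraic multiplicity = 3, geometric multiplicity = 2

Determining the block sizes for each eigenvalue:
  λ = 1: 2 blocks summing to 3 forces exactly one block of size 2 and the rest size 1 → block sizes [2, 1]

Assembling the blocks gives a Jordan form
J =
  [1, 1, 0]
  [0, 1, 0]
  [0, 0, 1]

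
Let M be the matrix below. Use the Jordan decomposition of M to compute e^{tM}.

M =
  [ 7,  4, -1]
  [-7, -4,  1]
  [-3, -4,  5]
e^{tM} =
  [-t*exp(4*t) + 2*exp(4*t) - 1, exp(4*t) - 1, -t*exp(4*t)]
  [t*exp(4*t) - 2*exp(4*t) + 2, 2 - exp(4*t), t*exp(4*t)]
  [t*exp(4*t) - exp(4*t) + 1, 1 - exp(4*t), t*exp(4*t) + exp(4*t)]

Strategy: write M = P · J · P⁻¹ where J is a Jordan canonical form, so e^{tM} = P · e^{tJ} · P⁻¹, and e^{tJ} can be computed block-by-block.

M has Jordan form
J =
  [0, 0, 0]
  [0, 4, 1]
  [0, 0, 4]
(up to reordering of blocks).

Per-block formulas:
  For a 1×1 block at λ = 0: exp(t · [0]) = [e^(0t)].
  For a 2×2 Jordan block J_2(4): exp(t · J_2(4)) = e^(4t)·(I + t·N), where N is the 2×2 nilpotent shift.

After assembling e^{tJ} and conjugating by P, we get:

e^{tM} =
  [-t*exp(4*t) + 2*exp(4*t) - 1, exp(4*t) - 1, -t*exp(4*t)]
  [t*exp(4*t) - 2*exp(4*t) + 2, 2 - exp(4*t), t*exp(4*t)]
  [t*exp(4*t) - exp(4*t) + 1, 1 - exp(4*t), t*exp(4*t) + exp(4*t)]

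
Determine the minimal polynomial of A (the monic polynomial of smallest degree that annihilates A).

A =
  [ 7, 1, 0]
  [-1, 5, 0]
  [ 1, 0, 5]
x^3 - 17*x^2 + 96*x - 180

The characteristic polynomial is χ_A(x) = (x - 6)^2*(x - 5), so the eigenvalues are known. The minimal polynomial is
  m_A(x) = Π_λ (x − λ)^{k_λ}
where k_λ is the size of the *largest* Jordan block for λ (equivalently, the smallest k with (A − λI)^k v = 0 for every generalised eigenvector v of λ).

  λ = 5: largest Jordan block has size 1, contributing (x − 5)
  λ = 6: largest Jordan block has size 2, contributing (x − 6)^2

So m_A(x) = (x - 6)^2*(x - 5) = x^3 - 17*x^2 + 96*x - 180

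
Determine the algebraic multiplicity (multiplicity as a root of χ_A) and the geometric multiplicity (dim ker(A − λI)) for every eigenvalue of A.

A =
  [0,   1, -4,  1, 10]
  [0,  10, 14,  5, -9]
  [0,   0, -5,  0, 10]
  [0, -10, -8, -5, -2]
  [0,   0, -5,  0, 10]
λ = 0: alg = 3, geom = 1; λ = 5: alg = 2, geom = 2

Step 1 — factor the characteristic polynomial to read off the algebraic multiplicities:
  χ_A(x) = x^3*(x - 5)^2

Step 2 — compute geometric multiplicities via the rank-nullity identity g(λ) = n − rank(A − λI):
  rank(A − (0)·I) = 4, so dim ker(A − (0)·I) = n − 4 = 1
  rank(A − (5)·I) = 3, so dim ker(A − (5)·I) = n − 3 = 2

Summary:
  λ = 0: algebraic multiplicity = 3, geometric multiplicity = 1
  λ = 5: algebraic multiplicity = 2, geometric multiplicity = 2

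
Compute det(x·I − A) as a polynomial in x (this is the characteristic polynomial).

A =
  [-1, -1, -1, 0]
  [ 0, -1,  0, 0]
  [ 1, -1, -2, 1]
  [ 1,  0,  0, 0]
x^4 + 4*x^3 + 6*x^2 + 4*x + 1

Expanding det(x·I − A) (e.g. by cofactor expansion or by noting that A is similar to its Jordan form J, which has the same characteristic polynomial as A) gives
  χ_A(x) = x^4 + 4*x^3 + 6*x^2 + 4*x + 1
which factors as (x + 1)^4. The eigenvalues (with algebraic multiplicities) are λ = -1 with multiplicity 4.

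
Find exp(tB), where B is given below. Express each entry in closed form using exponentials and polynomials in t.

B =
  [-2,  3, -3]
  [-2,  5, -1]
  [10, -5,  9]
e^{tB} =
  [-6*t*exp(4*t) + exp(4*t), 3*t*exp(4*t), -3*t*exp(4*t)]
  [-2*t*exp(4*t), t*exp(4*t) + exp(4*t), -t*exp(4*t)]
  [10*t*exp(4*t), -5*t*exp(4*t), 5*t*exp(4*t) + exp(4*t)]

Strategy: write B = P · J · P⁻¹ where J is a Jordan canonical form, so e^{tB} = P · e^{tJ} · P⁻¹, and e^{tJ} can be computed block-by-block.

B has Jordan form
J =
  [4, 1, 0]
  [0, 4, 0]
  [0, 0, 4]
(up to reordering of blocks).

Per-block formulas:
  For a 2×2 Jordan block J_2(4): exp(t · J_2(4)) = e^(4t)·(I + t·N), where N is the 2×2 nilpotent shift.
  For a 1×1 block at λ = 4: exp(t · [4]) = [e^(4t)].

After assembling e^{tJ} and conjugating by P, we get:

e^{tB} =
  [-6*t*exp(4*t) + exp(4*t), 3*t*exp(4*t), -3*t*exp(4*t)]
  [-2*t*exp(4*t), t*exp(4*t) + exp(4*t), -t*exp(4*t)]
  [10*t*exp(4*t), -5*t*exp(4*t), 5*t*exp(4*t) + exp(4*t)]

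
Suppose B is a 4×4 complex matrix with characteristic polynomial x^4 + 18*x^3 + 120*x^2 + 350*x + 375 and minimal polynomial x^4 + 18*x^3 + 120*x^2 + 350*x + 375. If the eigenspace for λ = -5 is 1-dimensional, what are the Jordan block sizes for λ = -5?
Block sizes for λ = -5: [3]

Step 1 — from the characteristic polynomial, algebraic multiplicity of λ = -5 is 3. From dim ker(B − (-5)·I) = 1, there are exactly 1 Jordan blocks for λ = -5.
Step 2 — from the minimal polynomial, the factor (x + 5)^3 tells us the largest block for λ = -5 has size 3.
Step 3 — with total size 3, 1 blocks, and largest block 3, the block sizes (in nonincreasing order) are [3].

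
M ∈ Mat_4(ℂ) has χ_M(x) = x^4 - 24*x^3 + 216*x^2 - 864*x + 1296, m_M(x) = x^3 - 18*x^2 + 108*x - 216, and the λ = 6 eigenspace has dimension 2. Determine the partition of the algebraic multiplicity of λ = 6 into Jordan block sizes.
Block sizes for λ = 6: [3, 1]

Step 1 — from the characteristic polynomial, algebraic multiplicity of λ = 6 is 4. From dim ker(M − (6)·I) = 2, there are exactly 2 Jordan blocks for λ = 6.
Step 2 — from the minimal polynomial, the factor (x − 6)^3 tells us the largest block for λ = 6 has size 3.
Step 3 — with total size 4, 2 blocks, and largest block 3, the block sizes (in nonincreasing order) are [3, 1].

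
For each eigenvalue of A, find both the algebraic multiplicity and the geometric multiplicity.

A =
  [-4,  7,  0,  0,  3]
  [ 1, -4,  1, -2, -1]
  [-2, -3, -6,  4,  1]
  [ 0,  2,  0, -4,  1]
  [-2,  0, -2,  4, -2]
λ = -4: alg = 5, geom = 2

Step 1 — factor the characteristic polynomial to read off the algebraic multiplicities:
  χ_A(x) = (x + 4)^5

Step 2 — compute geometric multiplicities via the rank-nullity identity g(λ) = n − rank(A − λI):
  rank(A − (-4)·I) = 3, so dim ker(A − (-4)·I) = n − 3 = 2

Summary:
  λ = -4: algebraic multiplicity = 5, geometric multiplicity = 2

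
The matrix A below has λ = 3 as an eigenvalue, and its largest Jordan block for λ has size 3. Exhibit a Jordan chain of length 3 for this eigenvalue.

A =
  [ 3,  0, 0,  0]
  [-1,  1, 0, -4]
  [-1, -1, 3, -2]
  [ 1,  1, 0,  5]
A Jordan chain for λ = 3 of length 3:
v_1 = (0, -2, -1, 1)ᵀ
v_2 = (0, -1, -1, 1)ᵀ
v_3 = (1, 0, 0, 0)ᵀ

Let N = A − (3)·I. We want v_3 with N^3 v_3 = 0 but N^2 v_3 ≠ 0; then v_{j-1} := N · v_j for j = 3, …, 2.

Pick v_3 = (1, 0, 0, 0)ᵀ.
Then v_2 = N · v_3 = (0, -1, -1, 1)ᵀ.
Then v_1 = N · v_2 = (0, -2, -1, 1)ᵀ.

Sanity check: (A − (3)·I) v_1 = (0, 0, 0, 0)ᵀ = 0. ✓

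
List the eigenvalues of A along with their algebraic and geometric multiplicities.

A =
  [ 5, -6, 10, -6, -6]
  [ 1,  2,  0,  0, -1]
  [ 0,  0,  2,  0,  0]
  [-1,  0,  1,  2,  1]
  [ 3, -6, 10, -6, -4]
λ = -1: alg = 1, geom = 1; λ = 2: alg = 4, geom = 2

Step 1 — factor the characteristic polynomial to read off the algebraic multiplicities:
  χ_A(x) = (x - 2)^4*(x + 1)

Step 2 — compute geometric multiplicities via the rank-nullity identity g(λ) = n − rank(A − λI):
  rank(A − (-1)·I) = 4, so dim ker(A − (-1)·I) = n − 4 = 1
  rank(A − (2)·I) = 3, so dim ker(A − (2)·I) = n − 3 = 2

Summary:
  λ = -1: algebraic multiplicity = 1, geometric multiplicity = 1
  λ = 2: algebraic multiplicity = 4, geometric multiplicity = 2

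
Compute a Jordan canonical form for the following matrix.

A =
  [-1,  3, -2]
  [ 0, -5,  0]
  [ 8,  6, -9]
J_2(-5) ⊕ J_1(-5)

The characteristic polynomial is
  det(x·I − A) = x^3 + 15*x^2 + 75*x + 125 = (x + 5)^3

Eigenvalues and multiplicities (the geometric multiplicity of λ is n − rank(A − λI), which equals the number of Jordan blocks for λ):
  λ = -5: algebraic multiplicity = 3, geometric multiplicity = 2

Determining the block sizes for each eigenvalue:
  λ = -5: 2 blocks summing to 3 forces exactly one block of size 2 and the rest size 1 → block sizes [2, 1]

Assembling the blocks gives a Jordan form
J =
  [-5,  1,  0]
  [ 0, -5,  0]
  [ 0,  0, -5]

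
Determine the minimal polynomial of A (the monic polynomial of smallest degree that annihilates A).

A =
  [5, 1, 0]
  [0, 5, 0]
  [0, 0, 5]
x^2 - 10*x + 25

The characteristic polynomial is χ_A(x) = (x - 5)^3, so the eigenvalues are known. The minimal polynomial is
  m_A(x) = Π_λ (x − λ)^{k_λ}
where k_λ is the size of the *largest* Jordan block for λ (equivalently, the smallest k with (A − λI)^k v = 0 for every generalised eigenvector v of λ).

  λ = 5: largest Jordan block has size 2, contributing (x − 5)^2

So m_A(x) = (x - 5)^2 = x^2 - 10*x + 25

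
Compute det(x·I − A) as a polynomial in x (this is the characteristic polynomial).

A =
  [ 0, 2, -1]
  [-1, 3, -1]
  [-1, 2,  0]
x^3 - 3*x^2 + 3*x - 1

Expanding det(x·I − A) (e.g. by cofactor expansion or by noting that A is similar to its Jordan form J, which has the same characteristic polynomial as A) gives
  χ_A(x) = x^3 - 3*x^2 + 3*x - 1
which factors as (x - 1)^3. The eigenvalues (with algebraic multiplicities) are λ = 1 with multiplicity 3.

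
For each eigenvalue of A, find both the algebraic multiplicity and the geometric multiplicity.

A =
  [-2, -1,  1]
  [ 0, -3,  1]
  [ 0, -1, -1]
λ = -2: alg = 3, geom = 2

Step 1 — factor the characteristic polynomial to read off the algebraic multiplicities:
  χ_A(x) = (x + 2)^3

Step 2 — compute geometric multiplicities via the rank-nullity identity g(λ) = n − rank(A − λI):
  rank(A − (-2)·I) = 1, so dim ker(A − (-2)·I) = n − 1 = 2

Summary:
  λ = -2: algebraic multiplicity = 3, geometric multiplicity = 2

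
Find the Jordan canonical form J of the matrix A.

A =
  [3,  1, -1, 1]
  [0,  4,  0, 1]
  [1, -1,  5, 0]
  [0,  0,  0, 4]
J_2(4) ⊕ J_2(4)

The characteristic polynomial is
  det(x·I − A) = x^4 - 16*x^3 + 96*x^2 - 256*x + 256 = (x - 4)^4

Eigenvalues and multiplicities (the geometric multiplicity of λ is n − rank(A − λI), which equals the number of Jordan blocks for λ):
  λ = 4: algebraic multiplicity = 4, geometric multiplicity = 2

Determining the block sizes for each eigenvalue:
  λ = 4: with am = 4 and gm = 2, the partition is not yet determined (e.g. several partitions of 4 into 2 parts exist). Let N = A − (4)·I. Computing rank(N^1) = 2, rank(N^2) = 0; the number of blocks of size ≥ j is rank(N^{j−1}) − rank(N^j), giving [2, 2]. So we have 2 block(s) of size 2 → block sizes [2, 2]

Assembling the blocks gives a Jordan form
J =
  [4, 1, 0, 0]
  [0, 4, 0, 0]
  [0, 0, 4, 1]
  [0, 0, 0, 4]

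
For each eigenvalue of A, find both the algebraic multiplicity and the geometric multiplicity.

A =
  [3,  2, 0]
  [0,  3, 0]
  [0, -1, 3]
λ = 3: alg = 3, geom = 2

Step 1 — factor the characteristic polynomial to read off the algebraic multiplicities:
  χ_A(x) = (x - 3)^3

Step 2 — compute geometric multiplicities via the rank-nullity identity g(λ) = n − rank(A − λI):
  rank(A − (3)·I) = 1, so dim ker(A − (3)·I) = n − 1 = 2

Summary:
  λ = 3: algebraic multiplicity = 3, geometric multiplicity = 2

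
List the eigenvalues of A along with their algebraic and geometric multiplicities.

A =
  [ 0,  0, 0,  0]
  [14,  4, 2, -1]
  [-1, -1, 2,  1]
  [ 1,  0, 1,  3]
λ = 0: alg = 1, geom = 1; λ = 3: alg = 3, geom = 1

Step 1 — factor the characteristic polynomial to read off the algebraic multiplicities:
  χ_A(x) = x*(x - 3)^3

Step 2 — compute geometric multiplicities via the rank-nullity identity g(λ) = n − rank(A − λI):
  rank(A − (0)·I) = 3, so dim ker(A − (0)·I) = n − 3 = 1
  rank(A − (3)·I) = 3, so dim ker(A − (3)·I) = n − 3 = 1

Summary:
  λ = 0: algebraic multiplicity = 1, geometric multiplicity = 1
  λ = 3: algebraic multiplicity = 3, geometric multiplicity = 1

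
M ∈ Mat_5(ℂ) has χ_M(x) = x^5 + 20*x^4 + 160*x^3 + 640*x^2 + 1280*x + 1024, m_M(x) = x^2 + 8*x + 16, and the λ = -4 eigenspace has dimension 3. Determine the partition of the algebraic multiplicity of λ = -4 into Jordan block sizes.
Block sizes for λ = -4: [2, 2, 1]

Step 1 — from the characteristic polynomial, algebraic multiplicity of λ = -4 is 5. From dim ker(M − (-4)·I) = 3, there are exactly 3 Jordan blocks for λ = -4.
Step 2 — from the minimal polynomial, the factor (x + 4)^2 tells us the largest block for λ = -4 has size 2.
Step 3 — with total size 5, 3 blocks, and largest block 2, the block sizes (in nonincreasing order) are [2, 2, 1].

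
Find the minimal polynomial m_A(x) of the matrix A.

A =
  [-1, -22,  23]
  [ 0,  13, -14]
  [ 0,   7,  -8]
x^3 - 4*x^2 - 11*x - 6

The characteristic polynomial is χ_A(x) = (x - 6)*(x + 1)^2, so the eigenvalues are known. The minimal polynomial is
  m_A(x) = Π_λ (x − λ)^{k_λ}
where k_λ is the size of the *largest* Jordan block for λ (equivalently, the smallest k with (A − λI)^k v = 0 for every generalised eigenvector v of λ).

  λ = -1: largest Jordan block has size 2, contributing (x + 1)^2
  λ = 6: largest Jordan block has size 1, contributing (x − 6)

So m_A(x) = (x - 6)*(x + 1)^2 = x^3 - 4*x^2 - 11*x - 6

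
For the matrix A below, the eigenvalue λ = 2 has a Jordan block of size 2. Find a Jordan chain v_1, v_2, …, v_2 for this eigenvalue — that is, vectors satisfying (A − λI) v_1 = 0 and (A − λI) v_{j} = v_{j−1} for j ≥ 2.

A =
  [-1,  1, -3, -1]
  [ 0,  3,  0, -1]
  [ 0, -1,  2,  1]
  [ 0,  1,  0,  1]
A Jordan chain for λ = 2 of length 2:
v_1 = (1, 1, -1, 1)ᵀ
v_2 = (0, 1, 0, 0)ᵀ

Let N = A − (2)·I. We want v_2 with N^2 v_2 = 0 but N^1 v_2 ≠ 0; then v_{j-1} := N · v_j for j = 2, …, 2.

Pick v_2 = (0, 1, 0, 0)ᵀ.
Then v_1 = N · v_2 = (1, 1, -1, 1)ᵀ.

Sanity check: (A − (2)·I) v_1 = (0, 0, 0, 0)ᵀ = 0. ✓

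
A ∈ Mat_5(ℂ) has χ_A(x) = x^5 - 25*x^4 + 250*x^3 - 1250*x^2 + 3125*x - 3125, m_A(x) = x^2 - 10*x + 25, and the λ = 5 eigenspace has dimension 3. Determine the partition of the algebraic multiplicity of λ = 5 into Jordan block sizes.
Block sizes for λ = 5: [2, 2, 1]

Step 1 — from the characteristic polynomial, algebraic multiplicity of λ = 5 is 5. From dim ker(A − (5)·I) = 3, there are exactly 3 Jordan blocks for λ = 5.
Step 2 — from the minimal polynomial, the factor (x − 5)^2 tells us the largest block for λ = 5 has size 2.
Step 3 — with total size 5, 3 blocks, and largest block 2, the block sizes (in nonincreasing order) are [2, 2, 1].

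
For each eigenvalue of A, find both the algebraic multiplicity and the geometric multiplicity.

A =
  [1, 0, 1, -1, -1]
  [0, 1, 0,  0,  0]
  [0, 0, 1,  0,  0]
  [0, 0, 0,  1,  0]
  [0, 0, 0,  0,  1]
λ = 1: alg = 5, geom = 4

Step 1 — factor the characteristic polynomial to read off the algebraic multiplicities:
  χ_A(x) = (x - 1)^5

Step 2 — compute geometric multiplicities via the rank-nullity identity g(λ) = n − rank(A − λI):
  rank(A − (1)·I) = 1, so dim ker(A − (1)·I) = n − 1 = 4

Summary:
  λ = 1: algebraic multiplicity = 5, geometric multiplicity = 4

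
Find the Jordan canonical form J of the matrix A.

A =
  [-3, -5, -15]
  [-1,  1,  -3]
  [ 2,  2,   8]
J_2(2) ⊕ J_1(2)

The characteristic polynomial is
  det(x·I − A) = x^3 - 6*x^2 + 12*x - 8 = (x - 2)^3

Eigenvalues and multiplicities (the geometric multiplicity of λ is n − rank(A − λI), which equals the number of Jordan blocks for λ):
  λ = 2: algebraic multiplicity = 3, geometric multiplicity = 2

Determining the block sizes for each eigenvalue:
  λ = 2: 2 blocks summing to 3 forces exactly one block of size 2 and the rest size 1 → block sizes [2, 1]

Assembling the blocks gives a Jordan form
J =
  [2, 1, 0]
  [0, 2, 0]
  [0, 0, 2]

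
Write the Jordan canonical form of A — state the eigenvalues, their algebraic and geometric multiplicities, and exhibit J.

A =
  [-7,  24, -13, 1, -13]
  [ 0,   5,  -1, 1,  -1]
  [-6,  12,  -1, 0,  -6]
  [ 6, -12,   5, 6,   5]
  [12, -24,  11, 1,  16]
J_1(-1) ⊕ J_2(5) ⊕ J_1(5) ⊕ J_1(5)

The characteristic polynomial is
  det(x·I − A) = x^5 - 19*x^4 + 130*x^3 - 350*x^2 + 125*x + 625 = (x - 5)^4*(x + 1)

Eigenvalues and multiplicities (the geometric multiplicity of λ is n − rank(A − λI), which equals the number of Jordan blocks for λ):
  λ = -1: algebraic multiplicity = 1, geometric multiplicity = 1
  λ = 5: algebraic multiplicity = 4, geometric multiplicity = 3

Determining the block sizes for each eigenvalue:
  λ = -1: one block (gm = 1), so the single block has size am = 1 → block sizes [1]
  λ = 5: 3 blocks summing to 4 forces exactly one block of size 2 and the rest size 1 → block sizes [2, 1, 1]

Assembling the blocks gives a Jordan form
J =
  [-1, 0, 0, 0, 0]
  [ 0, 5, 1, 0, 0]
  [ 0, 0, 5, 0, 0]
  [ 0, 0, 0, 5, 0]
  [ 0, 0, 0, 0, 5]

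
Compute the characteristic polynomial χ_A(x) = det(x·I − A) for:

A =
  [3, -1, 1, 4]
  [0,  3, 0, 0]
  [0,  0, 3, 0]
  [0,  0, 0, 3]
x^4 - 12*x^3 + 54*x^2 - 108*x + 81

Expanding det(x·I − A) (e.g. by cofactor expansion or by noting that A is similar to its Jordan form J, which has the same characteristic polynomial as A) gives
  χ_A(x) = x^4 - 12*x^3 + 54*x^2 - 108*x + 81
which factors as (x - 3)^4. The eigenvalues (with algebraic multiplicities) are λ = 3 with multiplicity 4.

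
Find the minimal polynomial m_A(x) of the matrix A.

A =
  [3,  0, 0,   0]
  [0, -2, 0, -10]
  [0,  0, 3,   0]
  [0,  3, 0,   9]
x^2 - 7*x + 12

The characteristic polynomial is χ_A(x) = (x - 4)*(x - 3)^3, so the eigenvalues are known. The minimal polynomial is
  m_A(x) = Π_λ (x − λ)^{k_λ}
where k_λ is the size of the *largest* Jordan block for λ (equivalently, the smallest k with (A − λI)^k v = 0 for every generalised eigenvector v of λ).

  λ = 3: largest Jordan block has size 1, contributing (x − 3)
  λ = 4: largest Jordan block has size 1, contributing (x − 4)

So m_A(x) = (x - 4)*(x - 3) = x^2 - 7*x + 12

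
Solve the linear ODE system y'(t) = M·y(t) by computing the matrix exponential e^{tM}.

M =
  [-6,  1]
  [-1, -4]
e^{tM} =
  [-t*exp(-5*t) + exp(-5*t), t*exp(-5*t)]
  [-t*exp(-5*t), t*exp(-5*t) + exp(-5*t)]

Strategy: write M = P · J · P⁻¹ where J is a Jordan canonical form, so e^{tM} = P · e^{tJ} · P⁻¹, and e^{tJ} can be computed block-by-block.

M has Jordan form
J =
  [-5,  1]
  [ 0, -5]
(up to reordering of blocks).

Per-block formulas:
  For a 2×2 Jordan block J_2(-5): exp(t · J_2(-5)) = e^(-5t)·(I + t·N), where N is the 2×2 nilpotent shift.

After assembling e^{tJ} and conjugating by P, we get:

e^{tM} =
  [-t*exp(-5*t) + exp(-5*t), t*exp(-5*t)]
  [-t*exp(-5*t), t*exp(-5*t) + exp(-5*t)]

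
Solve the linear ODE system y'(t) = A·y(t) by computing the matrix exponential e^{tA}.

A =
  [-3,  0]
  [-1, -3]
e^{tA} =
  [exp(-3*t), 0]
  [-t*exp(-3*t), exp(-3*t)]

Strategy: write A = P · J · P⁻¹ where J is a Jordan canonical form, so e^{tA} = P · e^{tJ} · P⁻¹, and e^{tJ} can be computed block-by-block.

A has Jordan form
J =
  [-3,  1]
  [ 0, -3]
(up to reordering of blocks).

Per-block formulas:
  For a 2×2 Jordan block J_2(-3): exp(t · J_2(-3)) = e^(-3t)·(I + t·N), where N is the 2×2 nilpotent shift.

After assembling e^{tJ} and conjugating by P, we get:

e^{tA} =
  [exp(-3*t), 0]
  [-t*exp(-3*t), exp(-3*t)]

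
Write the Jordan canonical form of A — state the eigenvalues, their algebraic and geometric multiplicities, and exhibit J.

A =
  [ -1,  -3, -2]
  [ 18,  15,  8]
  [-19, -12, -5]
J_3(3)

The characteristic polynomial is
  det(x·I − A) = x^3 - 9*x^2 + 27*x - 27 = (x - 3)^3

Eigenvalues and multiplicities (the geometric multiplicity of λ is n − rank(A − λI), which equals the number of Jordan blocks for λ):
  λ = 3: algebraic multiplicity = 3, geometric multiplicity = 1

Determining the block sizes for each eigenvalue:
  λ = 3: one block (gm = 1), so the single block has size am = 3 → block sizes [3]

Assembling the blocks gives a Jordan form
J =
  [3, 1, 0]
  [0, 3, 1]
  [0, 0, 3]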